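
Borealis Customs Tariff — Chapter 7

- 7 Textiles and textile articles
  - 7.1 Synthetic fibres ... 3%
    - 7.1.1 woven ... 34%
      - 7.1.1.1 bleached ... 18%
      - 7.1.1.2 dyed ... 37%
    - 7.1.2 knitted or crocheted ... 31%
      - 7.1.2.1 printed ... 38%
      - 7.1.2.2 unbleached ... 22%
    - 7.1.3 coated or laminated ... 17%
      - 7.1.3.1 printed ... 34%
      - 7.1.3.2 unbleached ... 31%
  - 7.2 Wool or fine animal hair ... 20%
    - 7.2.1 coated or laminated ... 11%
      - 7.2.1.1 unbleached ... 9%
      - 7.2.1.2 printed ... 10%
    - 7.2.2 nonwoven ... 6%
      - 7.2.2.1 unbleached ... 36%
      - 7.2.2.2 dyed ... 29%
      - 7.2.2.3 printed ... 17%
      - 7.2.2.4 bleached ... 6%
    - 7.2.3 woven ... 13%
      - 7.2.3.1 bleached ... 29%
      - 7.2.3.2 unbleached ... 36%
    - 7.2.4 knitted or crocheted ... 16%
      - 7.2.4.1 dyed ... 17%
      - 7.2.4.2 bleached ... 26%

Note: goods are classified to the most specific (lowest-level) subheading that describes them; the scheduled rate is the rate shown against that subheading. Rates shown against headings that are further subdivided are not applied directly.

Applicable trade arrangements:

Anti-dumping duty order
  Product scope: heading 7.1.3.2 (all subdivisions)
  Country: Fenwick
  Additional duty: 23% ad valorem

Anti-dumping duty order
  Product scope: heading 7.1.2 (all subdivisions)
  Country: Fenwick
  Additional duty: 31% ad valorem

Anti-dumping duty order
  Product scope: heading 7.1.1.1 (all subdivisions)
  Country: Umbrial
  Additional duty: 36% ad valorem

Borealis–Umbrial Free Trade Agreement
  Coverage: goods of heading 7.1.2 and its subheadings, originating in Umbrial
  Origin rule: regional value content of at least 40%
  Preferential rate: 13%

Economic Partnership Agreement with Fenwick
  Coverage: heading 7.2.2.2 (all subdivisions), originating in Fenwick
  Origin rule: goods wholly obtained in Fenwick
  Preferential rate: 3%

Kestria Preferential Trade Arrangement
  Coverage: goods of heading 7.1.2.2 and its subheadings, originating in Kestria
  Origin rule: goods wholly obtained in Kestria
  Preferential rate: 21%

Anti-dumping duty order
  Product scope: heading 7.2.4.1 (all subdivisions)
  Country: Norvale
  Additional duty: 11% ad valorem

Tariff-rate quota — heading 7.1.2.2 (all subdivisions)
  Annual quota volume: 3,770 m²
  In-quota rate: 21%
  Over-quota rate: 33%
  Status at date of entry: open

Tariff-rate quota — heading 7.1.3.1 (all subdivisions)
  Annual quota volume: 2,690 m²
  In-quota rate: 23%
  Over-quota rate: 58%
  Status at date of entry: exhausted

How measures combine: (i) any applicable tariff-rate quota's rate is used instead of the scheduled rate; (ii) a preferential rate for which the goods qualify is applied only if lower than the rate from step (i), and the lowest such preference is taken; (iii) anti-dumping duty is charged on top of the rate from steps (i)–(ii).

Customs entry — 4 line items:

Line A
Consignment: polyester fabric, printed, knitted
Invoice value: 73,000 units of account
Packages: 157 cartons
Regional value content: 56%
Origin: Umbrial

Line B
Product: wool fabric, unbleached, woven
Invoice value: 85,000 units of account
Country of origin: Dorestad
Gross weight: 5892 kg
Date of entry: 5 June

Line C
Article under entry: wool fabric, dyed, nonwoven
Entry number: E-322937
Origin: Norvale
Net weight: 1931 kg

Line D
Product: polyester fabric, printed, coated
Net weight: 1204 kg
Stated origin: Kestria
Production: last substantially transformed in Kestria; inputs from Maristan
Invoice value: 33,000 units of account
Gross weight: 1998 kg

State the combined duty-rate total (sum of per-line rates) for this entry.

Line A: polyester → 7.1; knitted → 7.1.2; printed → 7.1.2.1. Scheduled 38%. Umbrial agreement on 7.1.2: RVC ≥ 40% → 13% available; preferential 13%. → 13%.
Line B: wool → 7.2; woven → 7.2.3; unbleached → 7.2.3.2. Scheduled 36%. No special measure applies. → 36%.
Line C: wool → 7.2; nonwoven → 7.2.2; dyed → 7.2.2.2. Scheduled 29%. No special measure applies. → 29%.
Line D: polyester → 7.1; coated → 7.1.3; printed → 7.1.3.1. Scheduled 34%. quota on 7.1.3.1 exhausted → over-quota 58%; Kestria agreement on 7.1.2.2: 7.1.3.1 not covered. → 58%.
Sum: 13% + 36% + 29% + 58% = 136%.

136%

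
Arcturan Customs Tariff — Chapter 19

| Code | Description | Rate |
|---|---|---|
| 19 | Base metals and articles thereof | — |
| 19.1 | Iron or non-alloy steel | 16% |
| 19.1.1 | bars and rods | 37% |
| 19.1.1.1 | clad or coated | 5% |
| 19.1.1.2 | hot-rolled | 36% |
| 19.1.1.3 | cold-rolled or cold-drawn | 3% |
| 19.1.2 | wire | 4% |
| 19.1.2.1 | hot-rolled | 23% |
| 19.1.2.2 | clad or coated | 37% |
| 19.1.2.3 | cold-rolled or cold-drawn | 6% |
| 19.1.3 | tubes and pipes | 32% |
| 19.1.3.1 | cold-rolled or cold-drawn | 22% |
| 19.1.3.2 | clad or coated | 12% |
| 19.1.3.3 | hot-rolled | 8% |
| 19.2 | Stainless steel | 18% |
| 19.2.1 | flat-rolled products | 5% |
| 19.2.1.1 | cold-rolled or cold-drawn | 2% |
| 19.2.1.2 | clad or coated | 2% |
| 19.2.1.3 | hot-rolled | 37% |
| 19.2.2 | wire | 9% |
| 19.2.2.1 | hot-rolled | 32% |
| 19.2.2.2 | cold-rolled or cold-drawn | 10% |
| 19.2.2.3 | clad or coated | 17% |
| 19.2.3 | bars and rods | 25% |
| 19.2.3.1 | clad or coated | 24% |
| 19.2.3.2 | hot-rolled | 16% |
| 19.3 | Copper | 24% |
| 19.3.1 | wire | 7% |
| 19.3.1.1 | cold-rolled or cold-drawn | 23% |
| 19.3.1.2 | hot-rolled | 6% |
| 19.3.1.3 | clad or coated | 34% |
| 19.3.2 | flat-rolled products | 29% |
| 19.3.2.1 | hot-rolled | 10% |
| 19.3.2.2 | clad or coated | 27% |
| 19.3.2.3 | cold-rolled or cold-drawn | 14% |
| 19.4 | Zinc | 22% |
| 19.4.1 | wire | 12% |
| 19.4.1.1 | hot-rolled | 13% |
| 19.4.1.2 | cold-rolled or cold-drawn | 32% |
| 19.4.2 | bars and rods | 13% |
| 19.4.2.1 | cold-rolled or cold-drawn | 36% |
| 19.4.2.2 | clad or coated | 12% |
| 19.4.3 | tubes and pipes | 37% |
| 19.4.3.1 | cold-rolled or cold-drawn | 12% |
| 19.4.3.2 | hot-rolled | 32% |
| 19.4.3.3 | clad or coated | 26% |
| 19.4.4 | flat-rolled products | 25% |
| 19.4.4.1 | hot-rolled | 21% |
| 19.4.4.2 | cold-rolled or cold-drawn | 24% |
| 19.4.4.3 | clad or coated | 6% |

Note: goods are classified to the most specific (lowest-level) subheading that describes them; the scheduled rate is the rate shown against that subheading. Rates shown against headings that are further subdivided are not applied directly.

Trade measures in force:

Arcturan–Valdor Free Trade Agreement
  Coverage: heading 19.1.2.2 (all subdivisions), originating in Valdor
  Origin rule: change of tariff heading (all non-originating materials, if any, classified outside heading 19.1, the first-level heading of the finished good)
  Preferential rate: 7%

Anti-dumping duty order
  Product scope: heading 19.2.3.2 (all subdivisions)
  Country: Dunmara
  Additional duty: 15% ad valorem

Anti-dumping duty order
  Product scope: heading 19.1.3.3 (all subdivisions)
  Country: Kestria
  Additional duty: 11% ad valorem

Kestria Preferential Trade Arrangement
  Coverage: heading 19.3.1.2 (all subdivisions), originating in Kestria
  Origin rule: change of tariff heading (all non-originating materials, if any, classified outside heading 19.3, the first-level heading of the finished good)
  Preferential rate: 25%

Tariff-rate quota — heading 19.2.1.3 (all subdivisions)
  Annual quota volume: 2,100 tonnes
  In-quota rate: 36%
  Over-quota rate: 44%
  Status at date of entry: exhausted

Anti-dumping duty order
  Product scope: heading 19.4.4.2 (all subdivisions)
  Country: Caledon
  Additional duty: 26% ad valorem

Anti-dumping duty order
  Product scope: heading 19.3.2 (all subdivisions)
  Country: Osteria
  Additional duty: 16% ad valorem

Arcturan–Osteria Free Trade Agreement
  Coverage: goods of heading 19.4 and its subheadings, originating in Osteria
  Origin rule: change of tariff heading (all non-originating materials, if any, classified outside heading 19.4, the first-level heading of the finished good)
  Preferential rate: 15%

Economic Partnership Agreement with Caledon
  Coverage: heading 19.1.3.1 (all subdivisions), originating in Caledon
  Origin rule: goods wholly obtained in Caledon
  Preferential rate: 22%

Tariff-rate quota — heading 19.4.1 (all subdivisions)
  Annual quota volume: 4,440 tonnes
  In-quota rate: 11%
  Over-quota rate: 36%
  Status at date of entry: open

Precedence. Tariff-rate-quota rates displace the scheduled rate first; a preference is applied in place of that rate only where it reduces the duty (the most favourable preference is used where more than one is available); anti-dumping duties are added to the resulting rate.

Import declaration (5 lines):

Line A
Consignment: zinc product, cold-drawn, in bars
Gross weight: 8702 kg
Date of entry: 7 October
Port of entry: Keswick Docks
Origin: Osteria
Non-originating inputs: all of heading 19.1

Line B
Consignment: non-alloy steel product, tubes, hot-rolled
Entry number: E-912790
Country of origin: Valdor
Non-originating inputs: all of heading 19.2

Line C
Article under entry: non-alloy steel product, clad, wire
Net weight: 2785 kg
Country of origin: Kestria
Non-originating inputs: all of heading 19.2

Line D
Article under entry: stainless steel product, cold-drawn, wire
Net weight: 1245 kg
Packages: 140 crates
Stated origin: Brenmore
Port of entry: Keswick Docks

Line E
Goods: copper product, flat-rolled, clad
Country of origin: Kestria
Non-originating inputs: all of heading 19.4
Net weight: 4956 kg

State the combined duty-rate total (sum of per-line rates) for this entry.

Line A: zinc → 19.4; in bars → 19.4.2; cold-drawn → 19.4.2.1. Scheduled 36%. Osteria agreement on 19.4: CTH met → 15% available; preferential 15%. → 15%.
Line B: non-alloy steel → 19.1; tubes → 19.1.3; hot-rolled → 19.1.3.3. Scheduled 8%. Valdor agreement on 19.1.2.2: 19.1.3.3 not covered. → 8%.
Line C: non-alloy steel → 19.1; wire → 19.1.2; clad → 19.1.2.2. Scheduled 37%. Kestria agreement on 19.3.1.2: 19.1.2.2 not covered. → 37%.
Line D: stainless steel → 19.2; wire → 19.2.2; cold-drawn → 19.2.2.2. Scheduled 10%. No special measure applies. → 10%.
Line E: copper → 19.3; flat-rolled → 19.3.2; clad → 19.3.2.2. Scheduled 27%. Kestria agreement on 19.3.1.2: 19.3.2.2 not covered. → 27%.
Sum: 15% + 8% + 37% + 10% + 27% = 97%.

97%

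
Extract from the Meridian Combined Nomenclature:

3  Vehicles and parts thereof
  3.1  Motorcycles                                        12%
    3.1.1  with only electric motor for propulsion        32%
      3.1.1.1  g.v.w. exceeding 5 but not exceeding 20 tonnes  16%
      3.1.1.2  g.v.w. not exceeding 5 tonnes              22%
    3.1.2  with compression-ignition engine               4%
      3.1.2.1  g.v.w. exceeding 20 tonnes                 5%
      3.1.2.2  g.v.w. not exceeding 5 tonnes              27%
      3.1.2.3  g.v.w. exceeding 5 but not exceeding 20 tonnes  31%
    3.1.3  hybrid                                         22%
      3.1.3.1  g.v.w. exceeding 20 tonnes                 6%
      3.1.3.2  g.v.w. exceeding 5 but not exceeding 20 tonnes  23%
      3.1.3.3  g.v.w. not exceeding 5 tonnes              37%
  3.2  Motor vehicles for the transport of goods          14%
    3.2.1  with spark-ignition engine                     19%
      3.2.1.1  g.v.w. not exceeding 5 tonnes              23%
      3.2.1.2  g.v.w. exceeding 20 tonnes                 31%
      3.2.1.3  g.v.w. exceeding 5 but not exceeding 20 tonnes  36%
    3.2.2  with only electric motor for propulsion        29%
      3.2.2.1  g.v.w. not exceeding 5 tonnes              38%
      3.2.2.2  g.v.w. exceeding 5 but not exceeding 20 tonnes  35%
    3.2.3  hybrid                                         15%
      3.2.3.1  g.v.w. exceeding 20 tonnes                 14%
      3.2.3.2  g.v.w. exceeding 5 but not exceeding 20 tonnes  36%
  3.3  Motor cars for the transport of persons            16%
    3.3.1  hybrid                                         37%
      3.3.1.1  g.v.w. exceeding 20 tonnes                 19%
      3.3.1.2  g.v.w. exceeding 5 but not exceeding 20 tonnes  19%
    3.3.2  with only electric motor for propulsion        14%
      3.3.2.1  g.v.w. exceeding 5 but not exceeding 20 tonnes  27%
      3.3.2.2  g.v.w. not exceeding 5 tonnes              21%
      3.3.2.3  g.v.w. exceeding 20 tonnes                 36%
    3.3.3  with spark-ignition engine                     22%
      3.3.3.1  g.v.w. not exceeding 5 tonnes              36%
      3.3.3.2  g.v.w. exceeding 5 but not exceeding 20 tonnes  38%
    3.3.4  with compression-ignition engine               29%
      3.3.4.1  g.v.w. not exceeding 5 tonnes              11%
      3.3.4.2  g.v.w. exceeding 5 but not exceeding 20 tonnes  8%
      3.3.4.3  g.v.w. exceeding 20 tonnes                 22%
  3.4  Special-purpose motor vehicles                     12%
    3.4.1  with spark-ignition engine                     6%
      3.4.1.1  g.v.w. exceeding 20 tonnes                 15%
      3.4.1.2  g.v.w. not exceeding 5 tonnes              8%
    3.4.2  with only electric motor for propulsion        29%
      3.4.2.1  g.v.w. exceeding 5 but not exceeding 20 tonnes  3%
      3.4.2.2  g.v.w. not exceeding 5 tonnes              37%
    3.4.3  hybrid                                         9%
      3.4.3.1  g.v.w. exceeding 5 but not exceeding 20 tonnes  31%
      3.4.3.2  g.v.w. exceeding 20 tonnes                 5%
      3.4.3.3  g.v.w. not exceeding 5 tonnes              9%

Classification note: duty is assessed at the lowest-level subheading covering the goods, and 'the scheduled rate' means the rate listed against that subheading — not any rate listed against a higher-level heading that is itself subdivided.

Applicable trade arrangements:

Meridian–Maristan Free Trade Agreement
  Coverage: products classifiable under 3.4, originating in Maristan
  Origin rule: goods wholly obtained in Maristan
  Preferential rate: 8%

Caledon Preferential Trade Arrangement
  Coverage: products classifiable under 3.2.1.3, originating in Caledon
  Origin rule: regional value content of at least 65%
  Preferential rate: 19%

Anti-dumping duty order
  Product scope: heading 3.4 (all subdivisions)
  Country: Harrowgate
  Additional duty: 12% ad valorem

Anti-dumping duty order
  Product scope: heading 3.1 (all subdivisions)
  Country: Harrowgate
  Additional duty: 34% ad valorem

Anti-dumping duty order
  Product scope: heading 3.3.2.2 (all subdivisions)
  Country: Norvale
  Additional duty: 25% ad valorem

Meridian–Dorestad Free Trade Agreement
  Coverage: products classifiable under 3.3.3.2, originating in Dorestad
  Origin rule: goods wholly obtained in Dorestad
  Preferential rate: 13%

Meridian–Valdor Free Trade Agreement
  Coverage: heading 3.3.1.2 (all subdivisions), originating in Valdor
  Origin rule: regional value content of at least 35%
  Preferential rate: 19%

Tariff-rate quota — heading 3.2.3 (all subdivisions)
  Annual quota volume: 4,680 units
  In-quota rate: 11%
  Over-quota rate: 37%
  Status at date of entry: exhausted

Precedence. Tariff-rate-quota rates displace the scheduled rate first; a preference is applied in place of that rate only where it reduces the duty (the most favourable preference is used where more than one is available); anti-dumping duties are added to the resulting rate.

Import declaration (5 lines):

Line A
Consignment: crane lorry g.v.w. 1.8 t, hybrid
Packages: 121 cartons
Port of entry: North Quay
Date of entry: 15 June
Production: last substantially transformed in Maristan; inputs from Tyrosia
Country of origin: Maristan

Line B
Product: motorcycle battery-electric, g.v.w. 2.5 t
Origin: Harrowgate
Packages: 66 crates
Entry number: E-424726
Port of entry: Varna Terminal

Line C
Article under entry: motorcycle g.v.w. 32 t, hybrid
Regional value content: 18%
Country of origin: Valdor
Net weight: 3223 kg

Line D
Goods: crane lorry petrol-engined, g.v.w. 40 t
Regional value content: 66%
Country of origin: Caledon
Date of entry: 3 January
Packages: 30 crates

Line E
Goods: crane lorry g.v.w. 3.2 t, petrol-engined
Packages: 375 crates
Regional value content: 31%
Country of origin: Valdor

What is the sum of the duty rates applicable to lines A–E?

Line A: crane lorry → 3.4; hybrid → 3.4.3; g.v.w. 1.8 t → 3.4.3.3. Scheduled 9%. Maristan agreement on 3.4: not wholly obtained. → 9%.
Line B: motorcycle → 3.1; battery-electric → 3.1.1; g.v.w. 2.5 t → 3.1.1.2. Scheduled 22%. anti-dumping (Harrowgate, 3.1): +34%; total 22% + 34% = 56%. → 56%.
Line C: motorcycle → 3.1; hybrid → 3.1.3; g.v.w. 32 t → 3.1.3.1. Scheduled 6%. Valdor agreement on 3.3.1.2: 3.1.3.1 not covered. → 6%.
Line D: crane lorry → 3.4; petrol-engined → 3.4.1; g.v.w. 40 t → 3.4.1.1. Scheduled 15%. Caledon agreement on 3.2.1.3: 3.4.1.1 not covered. → 15%.
Line E: crane lorry → 3.4; petrol-engined → 3.4.1; g.v.w. 3.2 t → 3.4.1.2. Scheduled 8%. Valdor agreement on 3.3.1.2: 3.4.1.2 not covered. → 8%.
Sum: 9% + 56% + 6% + 15% + 8% = 94%.

94%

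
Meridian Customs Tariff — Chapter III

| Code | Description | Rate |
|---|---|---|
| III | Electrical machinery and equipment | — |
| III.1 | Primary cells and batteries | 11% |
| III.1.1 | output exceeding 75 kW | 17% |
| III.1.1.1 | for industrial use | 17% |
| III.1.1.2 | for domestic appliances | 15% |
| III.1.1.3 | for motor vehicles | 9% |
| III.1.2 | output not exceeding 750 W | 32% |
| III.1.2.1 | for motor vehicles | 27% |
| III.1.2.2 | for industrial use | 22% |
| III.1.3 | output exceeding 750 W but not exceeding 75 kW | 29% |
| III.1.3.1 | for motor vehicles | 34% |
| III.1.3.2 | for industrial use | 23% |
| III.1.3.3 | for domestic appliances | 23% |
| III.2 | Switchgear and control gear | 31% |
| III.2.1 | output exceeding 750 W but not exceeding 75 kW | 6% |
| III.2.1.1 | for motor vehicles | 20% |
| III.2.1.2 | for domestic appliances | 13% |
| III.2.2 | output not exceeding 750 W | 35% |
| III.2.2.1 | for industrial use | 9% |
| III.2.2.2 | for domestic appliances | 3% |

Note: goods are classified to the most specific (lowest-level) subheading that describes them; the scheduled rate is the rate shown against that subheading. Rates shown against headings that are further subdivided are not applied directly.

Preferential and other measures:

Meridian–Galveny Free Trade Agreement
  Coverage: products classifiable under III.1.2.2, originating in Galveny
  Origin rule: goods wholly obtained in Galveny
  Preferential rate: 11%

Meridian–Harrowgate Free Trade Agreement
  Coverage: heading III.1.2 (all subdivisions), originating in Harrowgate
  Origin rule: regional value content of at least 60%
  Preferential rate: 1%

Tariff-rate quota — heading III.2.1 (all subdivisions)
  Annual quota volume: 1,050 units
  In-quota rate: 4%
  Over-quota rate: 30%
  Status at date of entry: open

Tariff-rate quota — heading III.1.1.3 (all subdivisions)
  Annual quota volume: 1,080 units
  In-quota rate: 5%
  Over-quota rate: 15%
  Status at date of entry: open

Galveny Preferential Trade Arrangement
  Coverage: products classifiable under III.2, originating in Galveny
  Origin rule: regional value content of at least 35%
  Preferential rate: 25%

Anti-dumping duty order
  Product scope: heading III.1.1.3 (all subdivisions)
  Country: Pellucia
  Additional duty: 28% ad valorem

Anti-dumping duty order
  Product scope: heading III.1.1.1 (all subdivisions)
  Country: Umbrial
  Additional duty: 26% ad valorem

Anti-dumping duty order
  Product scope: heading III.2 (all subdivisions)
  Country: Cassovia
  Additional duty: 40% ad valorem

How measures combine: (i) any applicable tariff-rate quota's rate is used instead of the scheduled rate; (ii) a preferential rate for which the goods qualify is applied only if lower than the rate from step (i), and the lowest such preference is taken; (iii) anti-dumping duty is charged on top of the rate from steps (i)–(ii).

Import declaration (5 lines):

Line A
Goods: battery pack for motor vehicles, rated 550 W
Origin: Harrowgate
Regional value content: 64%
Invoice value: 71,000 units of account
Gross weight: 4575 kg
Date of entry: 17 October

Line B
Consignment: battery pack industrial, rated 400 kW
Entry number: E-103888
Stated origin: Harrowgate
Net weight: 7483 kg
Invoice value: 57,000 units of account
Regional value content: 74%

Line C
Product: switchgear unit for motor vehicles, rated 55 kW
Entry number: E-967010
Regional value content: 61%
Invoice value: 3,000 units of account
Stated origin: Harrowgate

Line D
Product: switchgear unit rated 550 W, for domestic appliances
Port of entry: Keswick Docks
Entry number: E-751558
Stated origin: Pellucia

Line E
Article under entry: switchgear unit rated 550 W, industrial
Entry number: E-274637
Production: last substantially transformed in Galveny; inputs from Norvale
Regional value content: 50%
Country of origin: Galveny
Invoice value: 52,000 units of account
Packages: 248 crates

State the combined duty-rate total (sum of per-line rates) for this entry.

34%

Line A: battery pack → III.1; rated 550 W → III.1.2; for motor vehicles → III.1.2.1. Scheduled 27%. Harrowgate agreement on III.1.2: RVC ≥ 60% → 1% available; preferential 1%. → 1%.
Line B: battery pack → III.1; rated 400 kW → III.1.1; industrial → III.1.1.1. Scheduled 17%. Harrowgate agreement on III.1.2: III.1.1.1 not covered. → 17%.
Line C: switchgear unit → III.2; rated 55 kW → III.2.1; for motor vehicles → III.2.1.1. Scheduled 20%. quota on III.2.1 open → in-quota 4%; Harrowgate agreement on III.1.2: III.2.1.1 not covered. → 4%.
Line D: switchgear unit → III.2; rated 550 W → III.2.2; for domestic appliances → III.2.2.2. Scheduled 3%. No special measure applies. → 3%.
Line E: switchgear unit → III.2; rated 550 W → III.2.2; industrial → III.2.2.1. Scheduled 9%. Galveny agreement on III.1.2.2: III.2.2.1 not covered; Galveny agreement on III.2: RVC ≥ 35% → 25% available; preference 25% not lower than 9% → no reduction. → 9%.
Sum: 1% + 17% + 4% + 3% + 9% = 34%.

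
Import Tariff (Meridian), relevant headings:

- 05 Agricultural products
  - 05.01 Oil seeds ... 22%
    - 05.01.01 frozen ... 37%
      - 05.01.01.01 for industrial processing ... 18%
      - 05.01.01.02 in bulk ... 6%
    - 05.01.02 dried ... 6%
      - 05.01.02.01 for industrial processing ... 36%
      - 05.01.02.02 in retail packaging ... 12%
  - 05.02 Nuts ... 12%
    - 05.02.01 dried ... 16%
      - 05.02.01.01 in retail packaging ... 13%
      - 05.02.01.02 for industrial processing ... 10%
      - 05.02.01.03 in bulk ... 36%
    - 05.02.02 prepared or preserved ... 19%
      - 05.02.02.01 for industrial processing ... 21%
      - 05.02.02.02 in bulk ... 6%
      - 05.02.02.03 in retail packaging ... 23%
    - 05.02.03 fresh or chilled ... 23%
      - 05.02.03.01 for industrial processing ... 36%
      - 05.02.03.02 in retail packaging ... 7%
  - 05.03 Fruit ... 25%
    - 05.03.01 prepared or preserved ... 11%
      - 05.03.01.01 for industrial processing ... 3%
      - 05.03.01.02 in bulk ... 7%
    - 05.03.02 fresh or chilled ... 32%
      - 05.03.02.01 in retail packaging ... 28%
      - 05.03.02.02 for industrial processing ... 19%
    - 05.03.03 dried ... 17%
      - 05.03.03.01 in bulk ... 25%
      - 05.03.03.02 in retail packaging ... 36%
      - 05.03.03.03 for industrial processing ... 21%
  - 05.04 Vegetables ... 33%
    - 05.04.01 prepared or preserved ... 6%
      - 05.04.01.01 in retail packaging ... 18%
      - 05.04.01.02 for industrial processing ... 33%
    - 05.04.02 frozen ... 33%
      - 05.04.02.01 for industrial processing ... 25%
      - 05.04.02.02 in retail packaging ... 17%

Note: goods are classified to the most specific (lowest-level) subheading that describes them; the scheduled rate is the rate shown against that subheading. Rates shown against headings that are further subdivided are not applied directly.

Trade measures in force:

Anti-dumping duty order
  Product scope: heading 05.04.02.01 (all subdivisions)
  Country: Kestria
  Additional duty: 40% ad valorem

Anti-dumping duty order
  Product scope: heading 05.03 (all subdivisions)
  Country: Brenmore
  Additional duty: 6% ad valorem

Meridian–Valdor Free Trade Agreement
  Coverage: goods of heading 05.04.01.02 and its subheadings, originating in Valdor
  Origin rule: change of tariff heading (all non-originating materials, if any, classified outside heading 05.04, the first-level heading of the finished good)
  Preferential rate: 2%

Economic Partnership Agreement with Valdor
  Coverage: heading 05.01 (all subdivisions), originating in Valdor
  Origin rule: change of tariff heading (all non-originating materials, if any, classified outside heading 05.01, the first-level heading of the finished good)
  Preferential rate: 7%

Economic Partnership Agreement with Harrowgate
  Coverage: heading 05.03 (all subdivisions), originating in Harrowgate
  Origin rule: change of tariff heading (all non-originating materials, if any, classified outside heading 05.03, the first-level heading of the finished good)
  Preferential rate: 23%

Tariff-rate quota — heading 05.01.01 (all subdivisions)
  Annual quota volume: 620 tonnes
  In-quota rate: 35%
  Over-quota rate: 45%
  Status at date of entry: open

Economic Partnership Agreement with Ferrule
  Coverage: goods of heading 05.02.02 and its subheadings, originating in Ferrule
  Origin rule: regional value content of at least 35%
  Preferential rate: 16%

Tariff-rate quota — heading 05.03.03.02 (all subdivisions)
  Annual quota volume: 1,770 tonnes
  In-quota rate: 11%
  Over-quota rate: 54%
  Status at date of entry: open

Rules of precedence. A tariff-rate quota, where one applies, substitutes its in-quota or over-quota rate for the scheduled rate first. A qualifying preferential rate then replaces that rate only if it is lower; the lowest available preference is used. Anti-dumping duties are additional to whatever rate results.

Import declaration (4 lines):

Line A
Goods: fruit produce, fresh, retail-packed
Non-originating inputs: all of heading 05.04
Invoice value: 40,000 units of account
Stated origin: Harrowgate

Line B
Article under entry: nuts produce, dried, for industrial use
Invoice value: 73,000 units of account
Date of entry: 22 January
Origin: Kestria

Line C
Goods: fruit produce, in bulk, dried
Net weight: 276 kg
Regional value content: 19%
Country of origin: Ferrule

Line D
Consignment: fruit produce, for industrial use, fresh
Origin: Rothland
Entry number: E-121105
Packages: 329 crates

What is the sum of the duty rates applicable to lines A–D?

77%

Line A: fruit → 05.03; fresh → 05.03.02; retail-packed → 05.03.02.01. Scheduled 28%. Harrowgate agreement on 05.03: CTH met → 23% available; preferential 23%. → 23%.
Line B: nuts → 05.02; dried → 05.02.01; for industrial use → 05.02.01.02. Scheduled 10%. No special measure applies. → 10%.
Line C: fruit → 05.03; dried → 05.03.03; in bulk → 05.03.03.01. Scheduled 25%. Ferrule agreement on 05.02.02: 05.03.03.01 not covered. → 25%.
Line D: fruit → 05.03; fresh → 05.03.02; for industrial use → 05.03.02.02. Scheduled 19%. No special measure applies. → 19%.
Sum: 23% + 10% + 25% + 19% = 77%.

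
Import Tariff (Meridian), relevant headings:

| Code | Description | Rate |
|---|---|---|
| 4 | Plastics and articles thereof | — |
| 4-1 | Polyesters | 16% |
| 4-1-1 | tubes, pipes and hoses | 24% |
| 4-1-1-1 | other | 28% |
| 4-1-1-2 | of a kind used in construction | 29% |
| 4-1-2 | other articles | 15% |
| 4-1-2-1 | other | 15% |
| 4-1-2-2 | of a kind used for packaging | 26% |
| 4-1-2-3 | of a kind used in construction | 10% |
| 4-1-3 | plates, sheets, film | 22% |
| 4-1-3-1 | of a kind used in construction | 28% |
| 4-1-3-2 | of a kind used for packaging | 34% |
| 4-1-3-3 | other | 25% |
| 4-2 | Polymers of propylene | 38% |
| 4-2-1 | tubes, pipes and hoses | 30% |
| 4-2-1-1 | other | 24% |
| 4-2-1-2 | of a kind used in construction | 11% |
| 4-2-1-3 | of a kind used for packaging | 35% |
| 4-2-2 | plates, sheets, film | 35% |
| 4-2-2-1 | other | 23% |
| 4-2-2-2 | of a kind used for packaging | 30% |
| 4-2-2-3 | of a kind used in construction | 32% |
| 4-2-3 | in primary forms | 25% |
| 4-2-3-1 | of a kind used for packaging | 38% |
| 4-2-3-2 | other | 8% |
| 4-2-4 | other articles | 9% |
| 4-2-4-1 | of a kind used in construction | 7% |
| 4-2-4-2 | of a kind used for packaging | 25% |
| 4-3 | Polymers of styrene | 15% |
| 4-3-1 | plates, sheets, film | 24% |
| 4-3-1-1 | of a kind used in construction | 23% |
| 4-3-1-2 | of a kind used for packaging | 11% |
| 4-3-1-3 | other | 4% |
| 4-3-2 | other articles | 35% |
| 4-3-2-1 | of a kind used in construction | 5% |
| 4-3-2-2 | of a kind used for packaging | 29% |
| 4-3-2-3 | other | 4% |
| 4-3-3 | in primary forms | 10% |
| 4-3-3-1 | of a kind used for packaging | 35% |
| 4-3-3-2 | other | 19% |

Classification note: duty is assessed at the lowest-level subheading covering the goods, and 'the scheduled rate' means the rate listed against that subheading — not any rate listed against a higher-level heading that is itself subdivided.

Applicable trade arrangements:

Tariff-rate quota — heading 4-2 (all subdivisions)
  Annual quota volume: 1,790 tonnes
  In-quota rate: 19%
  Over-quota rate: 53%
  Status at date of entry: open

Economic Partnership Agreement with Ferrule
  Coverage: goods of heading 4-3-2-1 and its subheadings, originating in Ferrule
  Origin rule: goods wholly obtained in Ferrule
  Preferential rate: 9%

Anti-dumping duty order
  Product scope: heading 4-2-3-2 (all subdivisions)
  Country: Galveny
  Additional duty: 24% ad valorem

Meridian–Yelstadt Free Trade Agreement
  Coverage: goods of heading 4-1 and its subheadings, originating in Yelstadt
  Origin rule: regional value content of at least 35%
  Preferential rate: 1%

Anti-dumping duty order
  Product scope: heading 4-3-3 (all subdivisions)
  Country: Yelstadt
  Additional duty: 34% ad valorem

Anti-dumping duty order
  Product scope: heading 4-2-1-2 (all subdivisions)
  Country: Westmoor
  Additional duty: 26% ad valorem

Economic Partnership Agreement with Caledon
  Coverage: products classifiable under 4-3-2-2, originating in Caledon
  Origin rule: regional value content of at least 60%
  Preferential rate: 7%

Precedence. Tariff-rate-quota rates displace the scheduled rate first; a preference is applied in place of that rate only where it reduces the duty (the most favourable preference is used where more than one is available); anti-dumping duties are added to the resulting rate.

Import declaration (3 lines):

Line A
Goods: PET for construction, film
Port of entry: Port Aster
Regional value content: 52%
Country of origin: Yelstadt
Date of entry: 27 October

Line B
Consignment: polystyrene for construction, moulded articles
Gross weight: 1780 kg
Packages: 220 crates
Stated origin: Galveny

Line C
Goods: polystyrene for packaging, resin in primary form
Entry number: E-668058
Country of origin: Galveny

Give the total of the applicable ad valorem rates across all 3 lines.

Line A: PET → 4-1; film → 4-1-3; for construction → 4-1-3-1. Scheduled 28%. Yelstadt agreement on 4-1: RVC ≥ 35% → 1% available; preferential 1%. → 1%.
Line B: polystyrene → 4-3; moulded articles → 4-3-2; for construction → 4-3-2-1. Scheduled 5%. No special measure applies. → 5%.
Line C: polystyrene → 4-3; resin in primary form → 4-3-3; for packaging → 4-3-3-1. Scheduled 35%. No special measure applies. → 35%.
Sum: 1% + 5% + 35% = 41%.

41%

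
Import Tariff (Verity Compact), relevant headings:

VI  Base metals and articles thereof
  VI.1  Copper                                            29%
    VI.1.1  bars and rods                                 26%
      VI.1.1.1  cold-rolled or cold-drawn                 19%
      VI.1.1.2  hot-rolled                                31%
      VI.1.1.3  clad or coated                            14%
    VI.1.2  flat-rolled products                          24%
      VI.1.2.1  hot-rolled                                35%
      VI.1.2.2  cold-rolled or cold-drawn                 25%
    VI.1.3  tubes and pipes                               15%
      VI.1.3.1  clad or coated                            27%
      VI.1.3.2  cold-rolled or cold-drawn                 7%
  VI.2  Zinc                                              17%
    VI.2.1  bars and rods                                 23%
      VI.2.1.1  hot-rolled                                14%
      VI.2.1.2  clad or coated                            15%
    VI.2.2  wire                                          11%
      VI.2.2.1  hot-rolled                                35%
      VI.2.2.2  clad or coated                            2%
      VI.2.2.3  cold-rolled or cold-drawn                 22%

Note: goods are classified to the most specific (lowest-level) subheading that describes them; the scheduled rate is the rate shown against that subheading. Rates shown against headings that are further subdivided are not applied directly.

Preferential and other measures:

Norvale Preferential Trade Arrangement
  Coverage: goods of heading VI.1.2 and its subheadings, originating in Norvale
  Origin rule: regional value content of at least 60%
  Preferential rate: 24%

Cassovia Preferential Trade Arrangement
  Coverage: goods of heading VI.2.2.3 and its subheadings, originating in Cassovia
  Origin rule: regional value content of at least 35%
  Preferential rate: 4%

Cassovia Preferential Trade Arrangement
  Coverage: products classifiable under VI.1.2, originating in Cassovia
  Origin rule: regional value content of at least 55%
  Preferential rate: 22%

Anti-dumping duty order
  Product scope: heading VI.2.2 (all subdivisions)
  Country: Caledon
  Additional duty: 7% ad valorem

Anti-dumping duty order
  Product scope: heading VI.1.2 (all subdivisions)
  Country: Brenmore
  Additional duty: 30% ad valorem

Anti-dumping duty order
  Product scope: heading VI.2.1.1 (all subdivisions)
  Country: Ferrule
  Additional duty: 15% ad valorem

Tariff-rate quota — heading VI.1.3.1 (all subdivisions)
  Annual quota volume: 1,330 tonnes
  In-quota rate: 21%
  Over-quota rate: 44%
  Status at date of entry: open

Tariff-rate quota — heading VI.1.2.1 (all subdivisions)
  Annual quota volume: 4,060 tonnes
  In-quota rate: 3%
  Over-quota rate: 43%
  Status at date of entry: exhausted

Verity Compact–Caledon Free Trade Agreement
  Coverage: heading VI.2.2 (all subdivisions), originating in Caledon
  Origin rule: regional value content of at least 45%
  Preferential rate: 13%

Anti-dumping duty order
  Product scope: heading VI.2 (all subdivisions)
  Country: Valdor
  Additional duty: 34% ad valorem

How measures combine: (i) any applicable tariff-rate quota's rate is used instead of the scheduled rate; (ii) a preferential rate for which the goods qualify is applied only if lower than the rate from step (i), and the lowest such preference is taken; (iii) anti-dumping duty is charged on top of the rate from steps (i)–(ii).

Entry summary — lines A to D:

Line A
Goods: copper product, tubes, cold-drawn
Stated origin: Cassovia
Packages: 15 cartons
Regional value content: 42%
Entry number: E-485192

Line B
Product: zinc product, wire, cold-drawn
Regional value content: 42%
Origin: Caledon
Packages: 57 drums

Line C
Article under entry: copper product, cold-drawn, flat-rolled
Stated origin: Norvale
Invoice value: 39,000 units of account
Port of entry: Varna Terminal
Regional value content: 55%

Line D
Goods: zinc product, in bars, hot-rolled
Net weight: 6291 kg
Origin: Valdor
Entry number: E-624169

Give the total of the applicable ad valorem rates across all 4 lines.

Line A: copper → VI.1; tubes → VI.1.3; cold-drawn → VI.1.3.2. Scheduled 7%. Cassovia agreement on VI.2.2.3: VI.1.3.2 not covered; Cassovia agreement on VI.1.2: VI.1.3.2 not covered. → 7%.
Line B: zinc → VI.2; wire → VI.2.2; cold-drawn → VI.2.2.3. Scheduled 22%. Caledon agreement on VI.2.2: RVC < 45%; anti-dumping (Caledon, VI.2.2): +7%; total 22% + 7% = 29%. → 29%.
Line C: copper → VI.1; flat-rolled → VI.1.2; cold-drawn → VI.1.2.2. Scheduled 25%. Norvale agreement on VI.1.2: RVC < 60%. → 25%.
Line D: zinc → VI.2; in bars → VI.2.1; hot-rolled → VI.2.1.1. Scheduled 14%. anti-dumping (Valdor, VI.2): +34%; total 14% + 34% = 48%. → 48%.
Sum: 7% + 29% + 25% + 48% = 109%.

109%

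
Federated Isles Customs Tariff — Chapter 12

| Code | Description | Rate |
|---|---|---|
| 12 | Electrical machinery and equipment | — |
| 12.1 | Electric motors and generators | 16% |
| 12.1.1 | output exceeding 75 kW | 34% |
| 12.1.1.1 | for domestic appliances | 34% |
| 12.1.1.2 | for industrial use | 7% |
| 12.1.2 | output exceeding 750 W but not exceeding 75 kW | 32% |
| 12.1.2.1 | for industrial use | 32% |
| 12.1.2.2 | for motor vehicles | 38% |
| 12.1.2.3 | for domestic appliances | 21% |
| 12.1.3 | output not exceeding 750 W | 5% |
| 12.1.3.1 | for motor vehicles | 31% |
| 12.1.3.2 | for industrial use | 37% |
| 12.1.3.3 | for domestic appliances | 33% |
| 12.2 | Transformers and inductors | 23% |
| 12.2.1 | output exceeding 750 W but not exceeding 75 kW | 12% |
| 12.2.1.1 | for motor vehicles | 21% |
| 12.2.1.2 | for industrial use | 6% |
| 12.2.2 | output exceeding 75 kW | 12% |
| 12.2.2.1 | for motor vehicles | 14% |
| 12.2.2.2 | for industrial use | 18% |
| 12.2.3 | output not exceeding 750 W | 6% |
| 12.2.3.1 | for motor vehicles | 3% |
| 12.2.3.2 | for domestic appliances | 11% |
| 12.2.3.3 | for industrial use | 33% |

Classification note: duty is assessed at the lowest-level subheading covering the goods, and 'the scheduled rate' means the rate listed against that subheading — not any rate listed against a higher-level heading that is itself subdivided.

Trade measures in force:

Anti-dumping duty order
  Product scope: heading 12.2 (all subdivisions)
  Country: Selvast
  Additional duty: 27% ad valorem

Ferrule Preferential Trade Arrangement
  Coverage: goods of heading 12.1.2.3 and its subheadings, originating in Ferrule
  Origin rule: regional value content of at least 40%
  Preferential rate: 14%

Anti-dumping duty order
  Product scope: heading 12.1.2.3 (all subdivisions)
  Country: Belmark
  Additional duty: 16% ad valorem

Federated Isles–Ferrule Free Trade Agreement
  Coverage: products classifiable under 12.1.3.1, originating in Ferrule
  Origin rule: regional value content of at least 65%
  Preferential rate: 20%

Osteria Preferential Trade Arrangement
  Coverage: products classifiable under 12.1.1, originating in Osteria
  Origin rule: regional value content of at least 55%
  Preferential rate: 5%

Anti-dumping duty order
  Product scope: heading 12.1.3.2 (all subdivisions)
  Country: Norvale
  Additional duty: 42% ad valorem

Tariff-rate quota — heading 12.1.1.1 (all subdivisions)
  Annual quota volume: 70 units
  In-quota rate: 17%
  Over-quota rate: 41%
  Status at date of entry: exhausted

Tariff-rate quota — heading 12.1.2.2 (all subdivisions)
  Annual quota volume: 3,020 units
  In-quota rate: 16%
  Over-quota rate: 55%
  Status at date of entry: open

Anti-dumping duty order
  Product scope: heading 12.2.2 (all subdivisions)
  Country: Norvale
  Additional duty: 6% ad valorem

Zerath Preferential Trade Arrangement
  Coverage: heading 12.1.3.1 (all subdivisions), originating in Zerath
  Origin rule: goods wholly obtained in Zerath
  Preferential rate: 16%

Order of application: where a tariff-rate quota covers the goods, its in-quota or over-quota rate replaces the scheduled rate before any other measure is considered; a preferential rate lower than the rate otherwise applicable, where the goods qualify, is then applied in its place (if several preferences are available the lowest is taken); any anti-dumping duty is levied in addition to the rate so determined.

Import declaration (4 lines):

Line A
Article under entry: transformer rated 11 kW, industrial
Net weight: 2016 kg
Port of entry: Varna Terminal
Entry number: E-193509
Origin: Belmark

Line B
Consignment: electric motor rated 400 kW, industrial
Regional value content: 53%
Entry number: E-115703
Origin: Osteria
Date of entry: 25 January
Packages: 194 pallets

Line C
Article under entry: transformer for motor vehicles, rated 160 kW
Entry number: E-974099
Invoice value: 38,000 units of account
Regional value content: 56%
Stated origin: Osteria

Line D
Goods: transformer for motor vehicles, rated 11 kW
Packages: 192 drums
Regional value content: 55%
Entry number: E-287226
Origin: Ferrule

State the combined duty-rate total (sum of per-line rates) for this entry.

48%

Line A: transformer → 12.2; rated 11 kW → 12.2.1; industrial → 12.2.1.2. Scheduled 6%. No special measure applies. → 6%.
Line B: electric motor → 12.1; rated 400 kW → 12.1.1; industrial → 12.1.1.2. Scheduled 7%. Osteria agreement on 12.1.1: RVC < 55%. → 7%.
Line C: transformer → 12.2; rated 160 kW → 12.2.2; for motor vehicles → 12.2.2.1. Scheduled 14%. Osteria agreement on 12.1.1: 12.2.2.1 not covered. → 14%.
Line D: transformer → 12.2; rated 11 kW → 12.2.1; for motor vehicles → 12.2.1.1. Scheduled 21%. Ferrule agreement on 12.1.2.3: 12.2.1.1 not covered; Ferrule agreement on 12.1.3.1: 12.2.1.1 not covered. → 21%.
Sum: 6% + 7% + 14% + 21% = 48%.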